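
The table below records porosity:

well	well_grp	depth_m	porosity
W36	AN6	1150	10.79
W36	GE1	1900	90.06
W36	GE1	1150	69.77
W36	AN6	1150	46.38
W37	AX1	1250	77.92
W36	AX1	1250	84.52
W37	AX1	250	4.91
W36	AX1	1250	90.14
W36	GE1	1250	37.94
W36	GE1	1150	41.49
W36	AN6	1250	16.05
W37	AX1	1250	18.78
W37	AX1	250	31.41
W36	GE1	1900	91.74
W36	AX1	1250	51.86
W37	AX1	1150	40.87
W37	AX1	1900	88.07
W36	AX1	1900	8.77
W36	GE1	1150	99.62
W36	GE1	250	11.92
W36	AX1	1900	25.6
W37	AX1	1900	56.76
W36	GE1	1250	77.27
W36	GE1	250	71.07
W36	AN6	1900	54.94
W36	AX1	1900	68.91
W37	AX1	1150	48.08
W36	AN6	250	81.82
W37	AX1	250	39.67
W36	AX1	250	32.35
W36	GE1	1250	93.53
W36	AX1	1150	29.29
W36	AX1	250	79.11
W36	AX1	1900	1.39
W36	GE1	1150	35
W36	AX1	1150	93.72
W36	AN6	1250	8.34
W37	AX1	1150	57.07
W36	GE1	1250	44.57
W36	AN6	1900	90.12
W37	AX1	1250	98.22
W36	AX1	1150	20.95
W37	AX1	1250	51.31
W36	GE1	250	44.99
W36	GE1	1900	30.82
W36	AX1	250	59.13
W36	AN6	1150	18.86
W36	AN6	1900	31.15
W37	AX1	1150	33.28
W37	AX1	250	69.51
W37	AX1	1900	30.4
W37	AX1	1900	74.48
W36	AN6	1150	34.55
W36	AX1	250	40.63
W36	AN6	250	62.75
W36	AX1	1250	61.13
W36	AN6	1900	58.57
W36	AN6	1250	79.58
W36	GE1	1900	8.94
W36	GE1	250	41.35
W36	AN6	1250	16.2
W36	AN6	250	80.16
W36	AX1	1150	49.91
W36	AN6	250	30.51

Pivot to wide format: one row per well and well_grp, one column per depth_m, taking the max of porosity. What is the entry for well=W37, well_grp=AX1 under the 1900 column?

Rows with well=W37, well_grp=AX1 and depth_m=1900: porosity values are 88.07, 56.76, 30.4, 74.48.
max(88.07, 56.76, 30.4, 74.48) = 88.07.

88.07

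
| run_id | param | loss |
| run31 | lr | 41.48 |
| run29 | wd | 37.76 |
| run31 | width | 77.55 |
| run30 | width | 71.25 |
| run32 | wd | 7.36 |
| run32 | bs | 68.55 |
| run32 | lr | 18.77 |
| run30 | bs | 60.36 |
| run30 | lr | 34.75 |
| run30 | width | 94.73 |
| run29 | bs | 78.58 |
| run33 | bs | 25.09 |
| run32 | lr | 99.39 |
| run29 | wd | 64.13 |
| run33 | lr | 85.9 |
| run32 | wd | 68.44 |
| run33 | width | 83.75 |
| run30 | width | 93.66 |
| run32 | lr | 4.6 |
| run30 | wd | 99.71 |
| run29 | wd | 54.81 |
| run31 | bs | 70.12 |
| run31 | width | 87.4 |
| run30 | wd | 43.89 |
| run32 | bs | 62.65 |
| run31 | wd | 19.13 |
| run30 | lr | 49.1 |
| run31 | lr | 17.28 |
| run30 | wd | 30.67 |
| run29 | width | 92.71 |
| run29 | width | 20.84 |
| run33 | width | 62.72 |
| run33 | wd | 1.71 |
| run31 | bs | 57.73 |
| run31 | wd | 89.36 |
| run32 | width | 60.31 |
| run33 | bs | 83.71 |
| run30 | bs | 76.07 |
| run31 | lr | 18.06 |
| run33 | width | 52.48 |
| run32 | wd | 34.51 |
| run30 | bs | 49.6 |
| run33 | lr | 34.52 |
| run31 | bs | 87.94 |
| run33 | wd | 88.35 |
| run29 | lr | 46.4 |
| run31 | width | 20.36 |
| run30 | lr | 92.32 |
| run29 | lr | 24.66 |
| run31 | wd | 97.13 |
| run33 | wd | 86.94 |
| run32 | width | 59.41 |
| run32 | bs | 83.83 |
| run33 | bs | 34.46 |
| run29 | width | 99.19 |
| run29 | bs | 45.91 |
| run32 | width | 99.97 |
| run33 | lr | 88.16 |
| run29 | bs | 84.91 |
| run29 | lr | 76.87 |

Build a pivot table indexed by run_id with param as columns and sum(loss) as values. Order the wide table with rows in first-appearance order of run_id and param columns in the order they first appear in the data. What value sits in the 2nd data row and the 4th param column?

209.40

With rows in first-appearance order of run_id, row 2 is run_id=run29. param columns in first-appearance order: lr, wd, width, bs; column 4 is bs.
Long rows with run_id=run29, param=bs: 78.58 + 45.91 + 84.91 = 209.40.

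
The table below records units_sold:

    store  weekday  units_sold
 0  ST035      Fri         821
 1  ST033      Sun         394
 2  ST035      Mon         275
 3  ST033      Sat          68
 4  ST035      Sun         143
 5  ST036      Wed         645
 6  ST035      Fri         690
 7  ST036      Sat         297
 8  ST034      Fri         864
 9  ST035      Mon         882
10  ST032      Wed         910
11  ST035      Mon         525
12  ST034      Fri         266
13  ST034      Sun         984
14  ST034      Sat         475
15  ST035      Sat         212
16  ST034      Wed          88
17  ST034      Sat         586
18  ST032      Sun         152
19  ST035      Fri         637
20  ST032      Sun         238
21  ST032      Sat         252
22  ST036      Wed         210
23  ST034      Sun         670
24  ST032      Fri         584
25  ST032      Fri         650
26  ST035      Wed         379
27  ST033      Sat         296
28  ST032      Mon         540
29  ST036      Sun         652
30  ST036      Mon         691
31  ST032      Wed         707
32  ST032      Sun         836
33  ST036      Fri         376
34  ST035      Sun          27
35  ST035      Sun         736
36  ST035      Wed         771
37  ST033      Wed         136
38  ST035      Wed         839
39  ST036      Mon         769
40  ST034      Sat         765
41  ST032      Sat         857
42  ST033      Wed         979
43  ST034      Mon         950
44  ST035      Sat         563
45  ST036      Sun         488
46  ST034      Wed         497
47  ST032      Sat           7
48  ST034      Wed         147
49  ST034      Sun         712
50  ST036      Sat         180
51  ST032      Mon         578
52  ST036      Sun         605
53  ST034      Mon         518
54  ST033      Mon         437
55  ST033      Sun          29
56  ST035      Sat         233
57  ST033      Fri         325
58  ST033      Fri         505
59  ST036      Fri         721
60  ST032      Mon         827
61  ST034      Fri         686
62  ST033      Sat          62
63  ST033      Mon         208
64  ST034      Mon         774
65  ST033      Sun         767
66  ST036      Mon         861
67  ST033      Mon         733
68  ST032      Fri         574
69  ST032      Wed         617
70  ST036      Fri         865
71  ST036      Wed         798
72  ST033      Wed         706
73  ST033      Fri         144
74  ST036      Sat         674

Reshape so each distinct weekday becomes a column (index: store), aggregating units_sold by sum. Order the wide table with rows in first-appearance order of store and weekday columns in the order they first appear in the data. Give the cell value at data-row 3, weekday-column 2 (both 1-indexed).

1745

With rows in first-appearance order of store, row 3 is store=ST036. weekday columns in first-appearance order: Fri, Sun, Mon, Sat, Wed; column 2 is Sun.
Long rows with store=ST036, weekday=Sun: 652 + 488 + 605 = 1745.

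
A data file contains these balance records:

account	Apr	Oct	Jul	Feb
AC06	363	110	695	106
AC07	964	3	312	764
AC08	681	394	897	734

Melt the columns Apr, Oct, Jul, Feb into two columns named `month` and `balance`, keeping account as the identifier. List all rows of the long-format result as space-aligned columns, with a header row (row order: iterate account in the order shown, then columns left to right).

Each (account, column) pair becomes one row: 3 × 4 = 12 rows.
For example, (AC06, Apr) → balance=363.

account  month  balance
AC06     Apr    363    
AC06     Oct    110    
AC06     Jul    695    
AC06     Feb    106    
AC07     Apr    964    
AC07     Oct    3      
AC07     Jul    312    
AC07     Feb    764    
AC08     Apr    681    
AC08     Oct    394    
AC08     Jul    897    
AC08     Feb    734    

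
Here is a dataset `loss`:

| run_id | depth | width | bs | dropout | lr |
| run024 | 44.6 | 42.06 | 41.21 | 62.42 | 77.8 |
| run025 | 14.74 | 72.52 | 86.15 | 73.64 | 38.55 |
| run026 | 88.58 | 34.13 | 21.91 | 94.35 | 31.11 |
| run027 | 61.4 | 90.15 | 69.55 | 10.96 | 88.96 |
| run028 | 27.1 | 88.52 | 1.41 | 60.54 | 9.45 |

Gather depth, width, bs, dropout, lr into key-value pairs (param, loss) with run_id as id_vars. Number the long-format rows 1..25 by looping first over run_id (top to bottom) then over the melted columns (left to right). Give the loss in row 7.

25 rows total (5 × 5). Row 7: index ⌊(7-1)/5⌋ = 1 into run_id → run025; (7-1) mod 5 = 1 into the melted columns → width.
So row 7 is (run025, width, 72.52); loss = 72.52.

72.52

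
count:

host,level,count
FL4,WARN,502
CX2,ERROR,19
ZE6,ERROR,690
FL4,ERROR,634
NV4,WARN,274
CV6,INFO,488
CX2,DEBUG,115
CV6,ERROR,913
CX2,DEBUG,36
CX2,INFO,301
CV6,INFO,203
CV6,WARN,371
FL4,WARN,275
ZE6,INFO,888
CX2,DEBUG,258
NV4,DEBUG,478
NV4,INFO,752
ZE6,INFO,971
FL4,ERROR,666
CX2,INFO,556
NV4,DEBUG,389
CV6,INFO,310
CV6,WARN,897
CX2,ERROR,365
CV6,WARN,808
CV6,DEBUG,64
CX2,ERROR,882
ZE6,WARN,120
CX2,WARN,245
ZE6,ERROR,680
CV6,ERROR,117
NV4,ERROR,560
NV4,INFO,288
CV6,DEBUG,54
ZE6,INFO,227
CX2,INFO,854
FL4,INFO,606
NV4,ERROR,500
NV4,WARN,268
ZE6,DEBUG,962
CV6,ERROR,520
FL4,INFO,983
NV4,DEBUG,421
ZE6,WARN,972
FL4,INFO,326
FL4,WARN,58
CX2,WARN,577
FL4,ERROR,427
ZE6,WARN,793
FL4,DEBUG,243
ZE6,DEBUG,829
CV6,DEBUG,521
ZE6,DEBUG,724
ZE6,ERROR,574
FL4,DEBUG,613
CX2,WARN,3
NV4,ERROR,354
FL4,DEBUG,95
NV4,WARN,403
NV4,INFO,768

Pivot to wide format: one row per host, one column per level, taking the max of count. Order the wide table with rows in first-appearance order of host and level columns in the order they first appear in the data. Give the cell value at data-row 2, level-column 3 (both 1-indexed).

With rows in first-appearance order of host, row 2 is host=CX2. level columns in first-appearance order: WARN, ERROR, INFO, DEBUG; column 3 is INFO.
Long rows with host=CX2, level=INFO: max(301, 556, 854) = 854.

854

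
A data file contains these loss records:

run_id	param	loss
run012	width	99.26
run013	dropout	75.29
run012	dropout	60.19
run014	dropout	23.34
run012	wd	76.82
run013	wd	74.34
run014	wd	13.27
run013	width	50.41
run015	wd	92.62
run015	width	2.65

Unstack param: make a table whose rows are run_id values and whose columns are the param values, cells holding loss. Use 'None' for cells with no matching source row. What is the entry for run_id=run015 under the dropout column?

No long-format row has run_id=run015 and param=dropout, so the cell is None.

None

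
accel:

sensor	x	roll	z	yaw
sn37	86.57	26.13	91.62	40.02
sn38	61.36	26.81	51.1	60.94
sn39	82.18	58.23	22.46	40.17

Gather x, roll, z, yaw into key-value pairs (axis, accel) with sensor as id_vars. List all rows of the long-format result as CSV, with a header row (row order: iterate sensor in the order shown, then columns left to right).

sensor,axis,accel
sn37,x,86.57
sn37,roll,26.13
sn37,z,91.62
sn37,yaw,40.02
sn38,x,61.36
sn38,roll,26.81
sn38,z,51.1
sn38,yaw,60.94
sn39,x,82.18
sn39,roll,58.23
sn39,z,22.46
sn39,yaw,40.17

Each (sensor, column) pair becomes one row: 3 × 4 = 12 rows.
For example, (sn37, x) → accel=86.57.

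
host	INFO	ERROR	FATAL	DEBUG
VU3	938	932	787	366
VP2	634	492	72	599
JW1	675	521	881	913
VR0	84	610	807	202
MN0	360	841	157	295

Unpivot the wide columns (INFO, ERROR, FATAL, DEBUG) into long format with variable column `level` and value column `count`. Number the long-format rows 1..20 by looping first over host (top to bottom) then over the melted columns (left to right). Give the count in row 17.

20 rows total (5 × 4). Row 17: index ⌊(17-1)/4⌋ = 4 into host → MN0; (17-1) mod 4 = 0 into the melted columns → INFO.
So row 17 is (MN0, INFO, 360); count = 360.

360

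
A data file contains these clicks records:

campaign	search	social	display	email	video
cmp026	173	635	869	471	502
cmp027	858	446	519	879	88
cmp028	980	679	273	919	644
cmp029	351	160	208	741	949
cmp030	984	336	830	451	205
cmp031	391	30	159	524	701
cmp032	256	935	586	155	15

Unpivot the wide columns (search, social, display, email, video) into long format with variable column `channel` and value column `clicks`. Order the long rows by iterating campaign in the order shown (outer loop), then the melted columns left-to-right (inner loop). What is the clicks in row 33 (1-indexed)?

586

35 rows total (7 × 5). Row 33: index ⌊(33-1)/5⌋ = 6 into campaign → cmp032; (33-1) mod 5 = 2 into the melted columns → display.
So row 33 is (cmp032, display, 586); clicks = 586.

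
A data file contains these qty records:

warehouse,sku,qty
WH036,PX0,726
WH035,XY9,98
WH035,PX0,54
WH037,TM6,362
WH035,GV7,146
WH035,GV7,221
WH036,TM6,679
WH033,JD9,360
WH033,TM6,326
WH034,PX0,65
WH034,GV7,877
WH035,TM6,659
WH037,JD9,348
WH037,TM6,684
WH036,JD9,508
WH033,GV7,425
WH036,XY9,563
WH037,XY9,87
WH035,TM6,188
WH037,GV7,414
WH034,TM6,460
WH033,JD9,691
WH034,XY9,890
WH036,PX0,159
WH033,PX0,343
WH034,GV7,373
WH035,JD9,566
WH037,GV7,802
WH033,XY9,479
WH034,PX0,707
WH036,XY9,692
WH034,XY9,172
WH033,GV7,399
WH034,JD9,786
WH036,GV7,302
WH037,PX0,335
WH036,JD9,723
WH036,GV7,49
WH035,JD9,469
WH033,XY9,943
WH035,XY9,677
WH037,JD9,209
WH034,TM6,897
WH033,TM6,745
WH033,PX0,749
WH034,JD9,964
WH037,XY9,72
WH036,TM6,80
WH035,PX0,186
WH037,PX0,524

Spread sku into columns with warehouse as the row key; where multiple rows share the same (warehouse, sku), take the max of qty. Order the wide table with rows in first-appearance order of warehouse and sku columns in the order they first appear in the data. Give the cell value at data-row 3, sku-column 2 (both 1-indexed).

87

With rows in first-appearance order of warehouse, row 3 is warehouse=WH037. sku columns in first-appearance order: PX0, XY9, TM6, GV7, JD9; column 2 is XY9.
Long rows with warehouse=WH037, sku=XY9: max(87, 72) = 87.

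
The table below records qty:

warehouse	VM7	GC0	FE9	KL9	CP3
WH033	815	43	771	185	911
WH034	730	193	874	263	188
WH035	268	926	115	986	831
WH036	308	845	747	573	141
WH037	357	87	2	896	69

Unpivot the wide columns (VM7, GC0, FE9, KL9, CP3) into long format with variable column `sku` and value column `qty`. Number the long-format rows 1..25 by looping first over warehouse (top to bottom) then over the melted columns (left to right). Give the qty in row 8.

874

25 rows total (5 × 5). Row 8: index ⌊(8-1)/5⌋ = 1 into warehouse → WH034; (8-1) mod 5 = 2 into the melted columns → FE9.
So row 8 is (WH034, FE9, 874); qty = 874.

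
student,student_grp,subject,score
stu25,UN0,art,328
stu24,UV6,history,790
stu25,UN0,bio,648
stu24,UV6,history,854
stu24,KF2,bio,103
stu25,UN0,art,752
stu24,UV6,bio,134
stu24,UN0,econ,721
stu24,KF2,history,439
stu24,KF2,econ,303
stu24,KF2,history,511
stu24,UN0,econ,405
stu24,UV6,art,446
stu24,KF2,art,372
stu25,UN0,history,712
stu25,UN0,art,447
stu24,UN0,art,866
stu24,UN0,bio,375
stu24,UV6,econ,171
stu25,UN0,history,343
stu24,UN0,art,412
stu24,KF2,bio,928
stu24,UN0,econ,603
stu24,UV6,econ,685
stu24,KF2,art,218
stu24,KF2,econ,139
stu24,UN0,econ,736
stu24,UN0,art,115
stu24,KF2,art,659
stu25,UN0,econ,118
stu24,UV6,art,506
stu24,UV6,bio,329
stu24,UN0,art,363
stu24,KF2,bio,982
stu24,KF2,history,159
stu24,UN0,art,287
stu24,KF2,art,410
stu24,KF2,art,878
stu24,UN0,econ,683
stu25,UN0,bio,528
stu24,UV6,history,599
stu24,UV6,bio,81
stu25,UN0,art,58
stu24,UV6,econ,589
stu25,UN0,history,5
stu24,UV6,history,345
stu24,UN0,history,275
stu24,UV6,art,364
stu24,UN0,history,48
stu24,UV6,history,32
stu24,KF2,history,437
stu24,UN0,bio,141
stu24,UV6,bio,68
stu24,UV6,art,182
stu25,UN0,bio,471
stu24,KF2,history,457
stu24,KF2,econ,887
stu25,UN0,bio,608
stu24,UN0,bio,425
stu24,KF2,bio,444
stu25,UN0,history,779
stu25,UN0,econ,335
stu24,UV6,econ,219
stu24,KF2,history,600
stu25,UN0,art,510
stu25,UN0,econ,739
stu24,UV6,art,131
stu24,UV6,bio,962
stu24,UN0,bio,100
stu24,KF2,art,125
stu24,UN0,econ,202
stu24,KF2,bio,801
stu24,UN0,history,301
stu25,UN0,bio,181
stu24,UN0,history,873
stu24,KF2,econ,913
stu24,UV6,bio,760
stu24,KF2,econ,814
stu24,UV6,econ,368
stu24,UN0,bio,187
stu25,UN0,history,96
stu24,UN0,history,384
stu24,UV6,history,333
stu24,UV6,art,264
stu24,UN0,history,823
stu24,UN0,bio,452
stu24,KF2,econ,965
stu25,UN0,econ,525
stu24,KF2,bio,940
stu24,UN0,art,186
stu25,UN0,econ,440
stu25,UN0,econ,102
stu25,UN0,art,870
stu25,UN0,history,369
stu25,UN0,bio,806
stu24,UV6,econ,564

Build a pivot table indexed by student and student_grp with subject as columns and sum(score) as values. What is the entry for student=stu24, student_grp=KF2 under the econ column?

4021

Rows with student=stu24, student_grp=KF2 and subject=econ: score values are 303, 139, 887, 913, 814, 965.
303 + 139 + 887 + 913 + 814 + 965 = 4021.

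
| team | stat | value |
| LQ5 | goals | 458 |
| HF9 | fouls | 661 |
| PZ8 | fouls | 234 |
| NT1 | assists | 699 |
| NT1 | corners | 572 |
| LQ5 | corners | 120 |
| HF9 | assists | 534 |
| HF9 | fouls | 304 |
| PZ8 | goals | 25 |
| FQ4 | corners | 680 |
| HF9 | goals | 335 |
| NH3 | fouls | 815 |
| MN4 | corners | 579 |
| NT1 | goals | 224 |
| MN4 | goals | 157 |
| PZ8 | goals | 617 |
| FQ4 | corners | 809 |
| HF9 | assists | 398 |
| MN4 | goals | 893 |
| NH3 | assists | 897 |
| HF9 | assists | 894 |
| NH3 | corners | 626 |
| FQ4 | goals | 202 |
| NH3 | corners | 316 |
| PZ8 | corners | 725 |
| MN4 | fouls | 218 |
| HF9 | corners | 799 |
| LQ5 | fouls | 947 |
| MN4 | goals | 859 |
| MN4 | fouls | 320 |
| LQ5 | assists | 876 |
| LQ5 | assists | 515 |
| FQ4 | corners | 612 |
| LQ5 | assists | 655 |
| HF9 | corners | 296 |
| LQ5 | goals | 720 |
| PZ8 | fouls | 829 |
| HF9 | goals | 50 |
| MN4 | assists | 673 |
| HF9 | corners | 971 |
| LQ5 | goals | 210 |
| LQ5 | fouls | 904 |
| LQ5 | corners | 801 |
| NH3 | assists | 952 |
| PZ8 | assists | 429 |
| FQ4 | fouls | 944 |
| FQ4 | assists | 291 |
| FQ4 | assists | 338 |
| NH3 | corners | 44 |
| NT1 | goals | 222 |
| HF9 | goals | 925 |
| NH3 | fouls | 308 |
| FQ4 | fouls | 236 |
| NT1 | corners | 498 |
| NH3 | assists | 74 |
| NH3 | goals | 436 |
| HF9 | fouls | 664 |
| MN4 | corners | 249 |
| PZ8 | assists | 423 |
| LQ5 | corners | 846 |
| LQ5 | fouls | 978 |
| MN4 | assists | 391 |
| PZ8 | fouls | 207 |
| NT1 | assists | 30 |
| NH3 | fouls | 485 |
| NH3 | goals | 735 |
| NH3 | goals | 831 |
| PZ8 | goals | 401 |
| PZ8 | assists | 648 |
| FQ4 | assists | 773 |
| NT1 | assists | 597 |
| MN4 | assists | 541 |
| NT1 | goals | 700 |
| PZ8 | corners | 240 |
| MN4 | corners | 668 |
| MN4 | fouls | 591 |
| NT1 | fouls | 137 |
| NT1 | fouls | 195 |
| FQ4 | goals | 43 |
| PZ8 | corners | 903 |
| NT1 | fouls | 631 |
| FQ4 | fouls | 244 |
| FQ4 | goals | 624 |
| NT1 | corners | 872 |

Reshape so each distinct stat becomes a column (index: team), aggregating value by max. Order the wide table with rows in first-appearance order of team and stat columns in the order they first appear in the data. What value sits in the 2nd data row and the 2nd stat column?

With rows in first-appearance order of team, row 2 is team=HF9. stat columns in first-appearance order: goals, fouls, assists, corners; column 2 is fouls.
Long rows with team=HF9, stat=fouls: max(661, 304, 664) = 664.

664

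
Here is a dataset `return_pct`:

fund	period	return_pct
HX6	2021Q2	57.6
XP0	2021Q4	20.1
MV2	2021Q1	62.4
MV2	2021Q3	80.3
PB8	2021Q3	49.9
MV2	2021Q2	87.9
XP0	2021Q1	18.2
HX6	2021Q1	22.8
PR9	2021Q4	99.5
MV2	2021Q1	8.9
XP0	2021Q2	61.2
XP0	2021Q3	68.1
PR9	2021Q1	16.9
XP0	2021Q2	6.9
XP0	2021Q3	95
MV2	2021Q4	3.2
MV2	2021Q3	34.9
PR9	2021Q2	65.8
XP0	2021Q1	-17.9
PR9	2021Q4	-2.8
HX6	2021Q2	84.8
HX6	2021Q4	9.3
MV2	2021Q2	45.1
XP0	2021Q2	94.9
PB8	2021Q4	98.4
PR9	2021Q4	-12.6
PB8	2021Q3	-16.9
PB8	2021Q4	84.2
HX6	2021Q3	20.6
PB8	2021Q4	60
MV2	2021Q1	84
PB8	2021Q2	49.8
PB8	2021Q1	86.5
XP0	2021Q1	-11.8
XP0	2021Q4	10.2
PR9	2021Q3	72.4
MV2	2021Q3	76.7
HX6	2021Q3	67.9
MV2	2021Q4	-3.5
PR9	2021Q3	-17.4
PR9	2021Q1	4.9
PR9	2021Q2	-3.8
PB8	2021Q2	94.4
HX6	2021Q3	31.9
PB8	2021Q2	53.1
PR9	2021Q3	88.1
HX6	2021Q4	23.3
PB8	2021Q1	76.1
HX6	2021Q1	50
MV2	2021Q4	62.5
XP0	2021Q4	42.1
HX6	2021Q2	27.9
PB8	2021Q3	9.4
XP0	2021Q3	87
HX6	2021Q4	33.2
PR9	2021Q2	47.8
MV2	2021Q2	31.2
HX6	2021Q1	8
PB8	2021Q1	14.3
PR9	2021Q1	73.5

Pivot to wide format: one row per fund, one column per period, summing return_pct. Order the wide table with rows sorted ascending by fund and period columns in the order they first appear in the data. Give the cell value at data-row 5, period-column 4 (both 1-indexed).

250.1

With rows sorted ascending by fund, row 5 is fund=XP0. period columns in first-appearance order: 2021Q2, 2021Q4, 2021Q1, 2021Q3; column 4 is 2021Q3.
Long rows with fund=XP0, period=2021Q3: 68.1 + 95 + 87 = 250.1.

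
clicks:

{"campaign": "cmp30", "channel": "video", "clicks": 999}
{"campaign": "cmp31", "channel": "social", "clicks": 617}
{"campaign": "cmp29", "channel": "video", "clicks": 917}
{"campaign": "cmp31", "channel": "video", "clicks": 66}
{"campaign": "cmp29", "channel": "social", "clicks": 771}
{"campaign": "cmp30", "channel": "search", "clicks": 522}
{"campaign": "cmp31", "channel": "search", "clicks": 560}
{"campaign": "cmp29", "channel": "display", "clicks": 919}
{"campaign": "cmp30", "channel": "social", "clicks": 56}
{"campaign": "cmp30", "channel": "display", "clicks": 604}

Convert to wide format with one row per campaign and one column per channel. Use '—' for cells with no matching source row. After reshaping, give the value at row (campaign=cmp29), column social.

771

The long row with campaign=cmp29, channel=social has clicks=771.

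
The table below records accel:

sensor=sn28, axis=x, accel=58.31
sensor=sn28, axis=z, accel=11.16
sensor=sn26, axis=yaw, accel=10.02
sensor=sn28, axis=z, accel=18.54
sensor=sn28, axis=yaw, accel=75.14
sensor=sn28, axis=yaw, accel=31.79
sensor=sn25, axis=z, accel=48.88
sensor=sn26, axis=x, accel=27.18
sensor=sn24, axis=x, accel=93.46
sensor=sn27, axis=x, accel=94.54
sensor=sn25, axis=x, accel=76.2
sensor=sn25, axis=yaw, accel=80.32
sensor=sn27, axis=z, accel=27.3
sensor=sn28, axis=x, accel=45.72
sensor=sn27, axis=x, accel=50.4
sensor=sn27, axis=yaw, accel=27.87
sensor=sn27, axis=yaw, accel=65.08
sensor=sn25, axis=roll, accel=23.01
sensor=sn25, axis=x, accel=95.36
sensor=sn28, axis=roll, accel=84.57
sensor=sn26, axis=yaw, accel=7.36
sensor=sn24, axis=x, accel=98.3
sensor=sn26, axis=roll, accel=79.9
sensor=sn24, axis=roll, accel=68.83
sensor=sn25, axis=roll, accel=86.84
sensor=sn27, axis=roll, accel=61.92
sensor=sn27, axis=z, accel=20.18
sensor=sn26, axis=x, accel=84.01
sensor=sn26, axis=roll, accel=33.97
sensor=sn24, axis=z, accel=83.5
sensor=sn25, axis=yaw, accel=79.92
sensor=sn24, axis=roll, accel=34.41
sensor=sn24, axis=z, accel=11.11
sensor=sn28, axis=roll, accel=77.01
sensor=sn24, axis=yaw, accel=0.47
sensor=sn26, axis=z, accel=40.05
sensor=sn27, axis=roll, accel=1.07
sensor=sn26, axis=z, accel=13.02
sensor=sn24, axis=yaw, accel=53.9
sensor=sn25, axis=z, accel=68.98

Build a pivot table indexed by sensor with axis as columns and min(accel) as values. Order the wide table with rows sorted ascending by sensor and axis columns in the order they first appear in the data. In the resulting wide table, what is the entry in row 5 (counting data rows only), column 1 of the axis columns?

45.72

With rows sorted ascending by sensor, row 5 is sensor=sn28. axis columns in first-appearance order: x, z, yaw, roll; column 1 is x.
Long rows with sensor=sn28, axis=x: min(58.31, 45.72) = 45.72.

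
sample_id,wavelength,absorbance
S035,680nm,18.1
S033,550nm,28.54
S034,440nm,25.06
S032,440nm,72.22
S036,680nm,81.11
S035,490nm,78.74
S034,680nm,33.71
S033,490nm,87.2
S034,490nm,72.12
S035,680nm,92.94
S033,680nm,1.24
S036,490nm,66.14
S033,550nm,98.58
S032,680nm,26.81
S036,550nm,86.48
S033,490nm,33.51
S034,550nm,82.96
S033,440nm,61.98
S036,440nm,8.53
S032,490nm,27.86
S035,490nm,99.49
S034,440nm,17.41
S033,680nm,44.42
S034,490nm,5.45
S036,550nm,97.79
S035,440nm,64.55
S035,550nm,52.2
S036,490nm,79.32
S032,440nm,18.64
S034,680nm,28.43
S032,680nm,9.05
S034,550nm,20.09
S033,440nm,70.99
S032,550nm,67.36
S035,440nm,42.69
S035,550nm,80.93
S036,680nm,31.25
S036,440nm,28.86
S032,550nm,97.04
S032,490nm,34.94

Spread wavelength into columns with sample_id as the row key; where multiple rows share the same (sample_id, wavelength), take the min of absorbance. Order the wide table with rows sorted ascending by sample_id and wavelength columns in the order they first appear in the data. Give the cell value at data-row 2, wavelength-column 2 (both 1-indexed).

28.54

With rows sorted ascending by sample_id, row 2 is sample_id=S033. wavelength columns in first-appearance order: 680nm, 550nm, 440nm, 490nm; column 2 is 550nm.
Long rows with sample_id=S033, wavelength=550nm: min(28.54, 98.58) = 28.54.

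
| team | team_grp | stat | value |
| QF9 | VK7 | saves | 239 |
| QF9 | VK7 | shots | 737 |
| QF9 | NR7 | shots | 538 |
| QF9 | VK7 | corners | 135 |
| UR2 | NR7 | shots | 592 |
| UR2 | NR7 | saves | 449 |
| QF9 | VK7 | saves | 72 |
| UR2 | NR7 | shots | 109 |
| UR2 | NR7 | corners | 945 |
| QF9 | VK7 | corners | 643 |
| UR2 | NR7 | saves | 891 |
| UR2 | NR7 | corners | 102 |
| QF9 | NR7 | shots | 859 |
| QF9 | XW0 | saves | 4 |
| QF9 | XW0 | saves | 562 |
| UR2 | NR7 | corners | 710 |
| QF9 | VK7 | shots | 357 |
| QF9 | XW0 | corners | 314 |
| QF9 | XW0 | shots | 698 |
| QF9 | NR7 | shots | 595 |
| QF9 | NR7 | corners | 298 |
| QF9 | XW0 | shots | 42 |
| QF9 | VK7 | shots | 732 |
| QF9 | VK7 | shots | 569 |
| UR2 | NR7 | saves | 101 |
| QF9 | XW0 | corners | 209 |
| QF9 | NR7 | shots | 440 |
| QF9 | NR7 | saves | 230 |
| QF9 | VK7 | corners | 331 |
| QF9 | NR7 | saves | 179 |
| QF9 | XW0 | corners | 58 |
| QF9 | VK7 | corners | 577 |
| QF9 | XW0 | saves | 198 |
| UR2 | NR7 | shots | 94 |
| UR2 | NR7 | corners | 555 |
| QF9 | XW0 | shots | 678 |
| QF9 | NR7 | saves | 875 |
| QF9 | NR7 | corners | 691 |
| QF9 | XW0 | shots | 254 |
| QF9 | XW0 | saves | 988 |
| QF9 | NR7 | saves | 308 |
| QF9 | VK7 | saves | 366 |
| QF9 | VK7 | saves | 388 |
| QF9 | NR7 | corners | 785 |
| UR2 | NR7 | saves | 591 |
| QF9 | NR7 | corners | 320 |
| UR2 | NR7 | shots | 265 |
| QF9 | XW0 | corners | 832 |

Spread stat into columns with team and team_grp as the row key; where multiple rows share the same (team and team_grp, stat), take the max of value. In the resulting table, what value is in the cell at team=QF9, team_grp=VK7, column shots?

Rows with team=QF9, team_grp=VK7 and stat=shots: value values are 737, 357, 732, 569.
max(737, 357, 732, 569) = 737.

737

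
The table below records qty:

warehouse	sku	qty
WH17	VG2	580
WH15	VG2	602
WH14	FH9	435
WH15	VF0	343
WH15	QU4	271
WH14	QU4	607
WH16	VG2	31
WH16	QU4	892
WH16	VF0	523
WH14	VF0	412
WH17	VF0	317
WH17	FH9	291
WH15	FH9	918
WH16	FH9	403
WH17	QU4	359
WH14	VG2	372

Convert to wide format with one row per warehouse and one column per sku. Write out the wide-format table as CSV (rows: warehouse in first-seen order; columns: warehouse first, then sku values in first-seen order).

Columns: warehouse plus the 4 distinct sku values (VG2, FH9, VF0, QU4).
For example, row WH17 column VG2 takes qty=580 from the long row (WH17, VG2).

warehouse,VG2,FH9,VF0,QU4
WH17,580,291,317,359
WH15,602,918,343,271
WH14,372,435,412,607
WH16,31,403,523,892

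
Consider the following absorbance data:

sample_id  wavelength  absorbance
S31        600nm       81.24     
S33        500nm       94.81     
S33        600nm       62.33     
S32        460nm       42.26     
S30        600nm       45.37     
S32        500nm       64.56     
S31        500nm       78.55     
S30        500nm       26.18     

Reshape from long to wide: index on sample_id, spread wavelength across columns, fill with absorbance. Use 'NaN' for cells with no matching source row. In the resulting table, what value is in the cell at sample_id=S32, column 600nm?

No long-format row has sample_id=S32 and wavelength=600nm, so the cell is NaN.

NaN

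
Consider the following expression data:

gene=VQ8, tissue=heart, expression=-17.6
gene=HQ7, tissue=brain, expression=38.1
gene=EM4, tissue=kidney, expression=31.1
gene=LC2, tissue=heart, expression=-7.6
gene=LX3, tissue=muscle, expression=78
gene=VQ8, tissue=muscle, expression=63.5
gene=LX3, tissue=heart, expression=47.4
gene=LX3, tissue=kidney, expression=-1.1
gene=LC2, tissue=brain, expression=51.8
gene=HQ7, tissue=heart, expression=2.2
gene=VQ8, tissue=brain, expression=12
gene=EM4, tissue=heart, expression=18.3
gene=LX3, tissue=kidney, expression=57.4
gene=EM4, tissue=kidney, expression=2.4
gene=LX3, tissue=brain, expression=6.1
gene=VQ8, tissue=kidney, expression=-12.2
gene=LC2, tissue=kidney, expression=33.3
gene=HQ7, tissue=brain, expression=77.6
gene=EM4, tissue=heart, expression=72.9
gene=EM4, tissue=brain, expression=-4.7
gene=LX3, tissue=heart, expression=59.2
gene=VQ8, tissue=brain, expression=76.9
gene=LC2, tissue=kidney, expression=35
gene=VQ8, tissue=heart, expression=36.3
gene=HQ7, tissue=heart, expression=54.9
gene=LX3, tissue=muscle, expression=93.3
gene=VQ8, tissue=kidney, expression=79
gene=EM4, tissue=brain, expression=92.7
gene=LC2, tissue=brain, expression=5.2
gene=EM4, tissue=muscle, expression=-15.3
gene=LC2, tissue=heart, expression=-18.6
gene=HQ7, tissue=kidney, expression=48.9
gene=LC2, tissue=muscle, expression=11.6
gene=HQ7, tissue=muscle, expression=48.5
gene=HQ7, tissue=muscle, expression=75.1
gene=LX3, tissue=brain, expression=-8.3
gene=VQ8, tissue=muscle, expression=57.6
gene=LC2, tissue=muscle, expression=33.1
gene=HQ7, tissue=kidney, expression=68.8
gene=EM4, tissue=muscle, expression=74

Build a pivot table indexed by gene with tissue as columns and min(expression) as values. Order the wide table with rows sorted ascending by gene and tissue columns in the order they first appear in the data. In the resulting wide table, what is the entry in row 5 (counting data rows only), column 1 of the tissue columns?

-17.6

With rows sorted ascending by gene, row 5 is gene=VQ8. tissue columns in first-appearance order: heart, brain, kidney, muscle; column 1 is heart.
Long rows with gene=VQ8, tissue=heart: min(-17.6, 36.3) = -17.6.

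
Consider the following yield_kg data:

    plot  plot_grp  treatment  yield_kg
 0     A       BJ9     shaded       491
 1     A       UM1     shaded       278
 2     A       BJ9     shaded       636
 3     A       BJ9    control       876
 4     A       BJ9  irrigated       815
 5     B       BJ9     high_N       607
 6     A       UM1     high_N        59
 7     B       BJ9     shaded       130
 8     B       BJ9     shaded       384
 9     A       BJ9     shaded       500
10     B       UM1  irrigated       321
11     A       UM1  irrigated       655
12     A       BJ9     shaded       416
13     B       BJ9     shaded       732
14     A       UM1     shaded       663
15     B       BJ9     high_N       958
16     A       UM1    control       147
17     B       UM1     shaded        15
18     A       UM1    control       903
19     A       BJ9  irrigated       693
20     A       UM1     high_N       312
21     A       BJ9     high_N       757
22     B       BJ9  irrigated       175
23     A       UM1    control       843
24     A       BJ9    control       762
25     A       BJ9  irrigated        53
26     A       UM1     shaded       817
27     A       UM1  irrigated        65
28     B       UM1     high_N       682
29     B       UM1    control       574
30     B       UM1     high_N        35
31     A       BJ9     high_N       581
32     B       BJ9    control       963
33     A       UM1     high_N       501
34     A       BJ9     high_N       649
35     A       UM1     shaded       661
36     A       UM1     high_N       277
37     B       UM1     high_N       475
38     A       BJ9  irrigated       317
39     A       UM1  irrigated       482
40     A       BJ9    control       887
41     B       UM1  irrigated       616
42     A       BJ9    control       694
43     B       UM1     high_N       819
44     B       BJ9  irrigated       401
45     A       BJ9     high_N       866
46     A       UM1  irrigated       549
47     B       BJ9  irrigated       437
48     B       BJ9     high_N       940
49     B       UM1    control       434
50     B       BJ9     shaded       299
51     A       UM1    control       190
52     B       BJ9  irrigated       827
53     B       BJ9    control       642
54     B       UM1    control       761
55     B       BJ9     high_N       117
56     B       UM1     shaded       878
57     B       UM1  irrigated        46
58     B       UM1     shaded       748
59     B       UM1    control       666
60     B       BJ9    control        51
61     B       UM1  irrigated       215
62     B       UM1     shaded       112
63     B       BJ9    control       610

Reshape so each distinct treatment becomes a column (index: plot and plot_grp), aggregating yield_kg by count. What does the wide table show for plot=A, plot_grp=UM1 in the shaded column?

4

Rows with plot=A, plot_grp=UM1 and treatment=shaded: yield_kg values are 278, 663, 817, 661.
4 rows match — count = 4.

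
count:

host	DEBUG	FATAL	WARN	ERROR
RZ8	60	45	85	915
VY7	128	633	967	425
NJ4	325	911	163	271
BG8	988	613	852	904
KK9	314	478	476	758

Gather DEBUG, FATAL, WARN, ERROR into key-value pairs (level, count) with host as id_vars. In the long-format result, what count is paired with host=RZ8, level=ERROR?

915

Unpivoting turns each (host, wide-column) pair into one long row.
The wide cell at row RZ8, column ERROR holds 915, so the long row (RZ8, ERROR) has count=915.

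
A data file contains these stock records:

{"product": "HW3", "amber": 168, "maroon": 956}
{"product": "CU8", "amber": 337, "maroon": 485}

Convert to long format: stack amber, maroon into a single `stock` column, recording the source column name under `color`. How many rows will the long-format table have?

2 product values × 2 melted columns = 4 rows.

4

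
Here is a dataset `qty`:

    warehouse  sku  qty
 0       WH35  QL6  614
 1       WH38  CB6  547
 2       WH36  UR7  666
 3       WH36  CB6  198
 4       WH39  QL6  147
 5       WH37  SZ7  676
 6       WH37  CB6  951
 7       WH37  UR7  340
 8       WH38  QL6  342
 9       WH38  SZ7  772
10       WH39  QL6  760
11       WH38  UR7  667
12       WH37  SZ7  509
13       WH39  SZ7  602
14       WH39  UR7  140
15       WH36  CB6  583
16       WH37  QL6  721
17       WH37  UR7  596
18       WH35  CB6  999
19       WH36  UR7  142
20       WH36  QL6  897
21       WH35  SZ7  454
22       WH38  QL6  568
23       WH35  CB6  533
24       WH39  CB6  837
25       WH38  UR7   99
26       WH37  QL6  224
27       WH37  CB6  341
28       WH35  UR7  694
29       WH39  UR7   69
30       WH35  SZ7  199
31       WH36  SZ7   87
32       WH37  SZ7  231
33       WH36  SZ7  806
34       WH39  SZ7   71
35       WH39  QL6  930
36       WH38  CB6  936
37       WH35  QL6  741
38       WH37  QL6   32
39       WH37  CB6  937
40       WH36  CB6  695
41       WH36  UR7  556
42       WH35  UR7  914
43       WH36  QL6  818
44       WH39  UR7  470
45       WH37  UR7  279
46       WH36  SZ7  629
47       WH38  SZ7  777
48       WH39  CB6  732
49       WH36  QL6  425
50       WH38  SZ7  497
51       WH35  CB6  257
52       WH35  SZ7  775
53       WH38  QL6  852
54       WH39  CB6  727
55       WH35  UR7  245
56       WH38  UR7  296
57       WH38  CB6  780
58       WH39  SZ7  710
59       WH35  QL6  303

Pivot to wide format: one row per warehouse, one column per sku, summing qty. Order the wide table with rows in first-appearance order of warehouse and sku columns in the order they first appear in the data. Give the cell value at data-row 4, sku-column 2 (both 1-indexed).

2296

With rows in first-appearance order of warehouse, row 4 is warehouse=WH39. sku columns in first-appearance order: QL6, CB6, UR7, SZ7; column 2 is CB6.
Long rows with warehouse=WH39, sku=CB6: 837 + 732 + 727 = 2296.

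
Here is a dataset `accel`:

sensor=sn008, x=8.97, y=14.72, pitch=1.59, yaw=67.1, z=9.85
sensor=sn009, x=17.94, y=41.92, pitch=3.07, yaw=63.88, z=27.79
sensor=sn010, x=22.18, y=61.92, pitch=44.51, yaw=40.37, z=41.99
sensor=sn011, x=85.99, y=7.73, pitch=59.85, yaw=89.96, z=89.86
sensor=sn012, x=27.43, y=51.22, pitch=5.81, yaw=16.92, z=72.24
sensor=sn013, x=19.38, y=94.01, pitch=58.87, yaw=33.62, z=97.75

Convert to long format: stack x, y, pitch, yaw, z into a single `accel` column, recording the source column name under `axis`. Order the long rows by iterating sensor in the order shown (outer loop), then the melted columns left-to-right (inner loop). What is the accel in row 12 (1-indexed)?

30 rows total (6 × 5). Row 12: index ⌊(12-1)/5⌋ = 2 into sensor → sn010; (12-1) mod 5 = 1 into the melted columns → y.
So row 12 is (sn010, y, 61.92); accel = 61.92.

61.92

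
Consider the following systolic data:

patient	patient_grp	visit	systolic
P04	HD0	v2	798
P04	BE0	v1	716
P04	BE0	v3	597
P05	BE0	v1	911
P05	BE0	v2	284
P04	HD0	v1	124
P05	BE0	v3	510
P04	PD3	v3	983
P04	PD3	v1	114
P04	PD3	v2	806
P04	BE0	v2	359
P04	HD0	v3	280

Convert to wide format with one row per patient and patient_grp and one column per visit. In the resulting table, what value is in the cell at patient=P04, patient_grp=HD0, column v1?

Wide layout: rows indexed by patient and patient_grp, columns are the 3 distinct visit values (v2, v1, v3).
Cell (patient=P04, patient_grp=HD0, visit=v1) draws from the long row where patient=P04, patient_grp=HD0 and visit=v1, which has systolic=124.

124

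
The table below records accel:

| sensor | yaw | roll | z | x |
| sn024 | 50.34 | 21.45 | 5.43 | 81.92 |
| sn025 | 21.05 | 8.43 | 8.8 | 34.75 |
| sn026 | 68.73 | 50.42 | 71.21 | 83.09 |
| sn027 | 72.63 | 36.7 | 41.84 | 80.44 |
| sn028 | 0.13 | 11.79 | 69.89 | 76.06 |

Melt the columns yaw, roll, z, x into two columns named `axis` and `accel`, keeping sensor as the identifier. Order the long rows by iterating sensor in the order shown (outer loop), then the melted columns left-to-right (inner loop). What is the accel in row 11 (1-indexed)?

20 rows total (5 × 4). Row 11: index ⌊(11-1)/4⌋ = 2 into sensor → sn026; (11-1) mod 4 = 2 into the melted columns → z.
So row 11 is (sn026, z, 71.21); accel = 71.21.

71.21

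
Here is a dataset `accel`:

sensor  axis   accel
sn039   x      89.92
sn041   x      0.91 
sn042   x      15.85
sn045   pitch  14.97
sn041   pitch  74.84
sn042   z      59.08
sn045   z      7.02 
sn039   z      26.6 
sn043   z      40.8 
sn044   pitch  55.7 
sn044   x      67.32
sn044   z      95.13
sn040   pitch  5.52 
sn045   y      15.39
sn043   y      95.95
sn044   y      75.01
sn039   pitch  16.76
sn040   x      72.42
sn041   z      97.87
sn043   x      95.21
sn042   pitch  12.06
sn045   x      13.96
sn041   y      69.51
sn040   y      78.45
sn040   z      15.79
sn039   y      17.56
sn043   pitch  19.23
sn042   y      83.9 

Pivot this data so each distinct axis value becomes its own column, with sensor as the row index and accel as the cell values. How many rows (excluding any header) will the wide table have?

7

7 distinct sensor values → 7 rows.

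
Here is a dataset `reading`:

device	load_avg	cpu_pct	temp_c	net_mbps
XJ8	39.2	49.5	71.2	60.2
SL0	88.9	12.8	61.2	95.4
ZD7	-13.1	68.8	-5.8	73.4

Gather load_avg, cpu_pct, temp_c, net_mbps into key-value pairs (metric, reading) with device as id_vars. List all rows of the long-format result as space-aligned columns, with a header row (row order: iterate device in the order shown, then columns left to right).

device  metric    reading
XJ8     load_avg  39.2   
XJ8     cpu_pct   49.5   
XJ8     temp_c    71.2   
XJ8     net_mbps  60.2   
SL0     load_avg  88.9   
SL0     cpu_pct   12.8   
SL0     temp_c    61.2   
SL0     net_mbps  95.4   
ZD7     load_avg  -13.1  
ZD7     cpu_pct   68.8   
ZD7     temp_c    -5.8   
ZD7     net_mbps  73.4   

Each (device, column) pair becomes one row: 3 × 4 = 12 rows.
For example, (XJ8, load_avg) → reading=39.2.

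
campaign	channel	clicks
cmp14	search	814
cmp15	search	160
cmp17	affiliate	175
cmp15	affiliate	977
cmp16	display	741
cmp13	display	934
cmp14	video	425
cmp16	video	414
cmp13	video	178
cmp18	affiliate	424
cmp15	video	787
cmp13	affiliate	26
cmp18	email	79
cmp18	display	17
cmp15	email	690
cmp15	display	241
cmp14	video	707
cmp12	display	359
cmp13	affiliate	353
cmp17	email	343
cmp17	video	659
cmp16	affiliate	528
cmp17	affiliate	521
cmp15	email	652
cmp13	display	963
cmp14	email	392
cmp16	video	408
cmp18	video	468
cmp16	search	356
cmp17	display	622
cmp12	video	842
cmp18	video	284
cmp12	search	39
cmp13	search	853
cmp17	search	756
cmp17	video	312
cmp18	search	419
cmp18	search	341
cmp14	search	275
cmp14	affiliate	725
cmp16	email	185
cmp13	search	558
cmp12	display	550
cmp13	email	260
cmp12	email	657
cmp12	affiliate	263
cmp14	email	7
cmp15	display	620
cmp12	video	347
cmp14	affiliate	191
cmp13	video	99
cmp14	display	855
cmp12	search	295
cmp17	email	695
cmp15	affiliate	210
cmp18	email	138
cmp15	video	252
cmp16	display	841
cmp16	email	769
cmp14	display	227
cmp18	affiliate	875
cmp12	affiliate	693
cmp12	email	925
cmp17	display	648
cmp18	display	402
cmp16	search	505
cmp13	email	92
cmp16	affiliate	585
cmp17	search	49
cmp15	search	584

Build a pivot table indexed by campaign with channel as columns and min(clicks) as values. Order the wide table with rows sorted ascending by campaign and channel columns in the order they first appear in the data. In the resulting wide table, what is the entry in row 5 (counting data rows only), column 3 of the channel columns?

With rows sorted ascending by campaign, row 5 is campaign=cmp16. channel columns in first-appearance order: search, affiliate, display, video, email; column 3 is display.
Long rows with campaign=cmp16, channel=display: min(741, 841) = 741.

741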